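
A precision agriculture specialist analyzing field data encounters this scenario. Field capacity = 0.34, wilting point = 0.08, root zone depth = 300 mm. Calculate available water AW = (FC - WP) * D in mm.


AW = (FC - WP) * D
   = (0.34 - 0.08) * 300
   = 0.26 * 300
   = 78 mm


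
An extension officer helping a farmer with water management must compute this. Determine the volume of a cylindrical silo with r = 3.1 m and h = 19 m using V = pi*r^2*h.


V = pi * r^2 * h
  = pi * 3.1^2 * 19
  = pi * 9.61 * 19
  = 573.62 m^3


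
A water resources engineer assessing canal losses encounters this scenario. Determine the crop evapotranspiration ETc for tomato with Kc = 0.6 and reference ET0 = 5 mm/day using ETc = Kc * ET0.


ETc = Kc * ET0
    = 0.6 * 5
    = 3 mm/day


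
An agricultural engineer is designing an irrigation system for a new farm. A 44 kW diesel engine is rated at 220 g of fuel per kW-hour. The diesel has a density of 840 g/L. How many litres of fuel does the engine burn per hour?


FC = P * BSFC / rho_fuel
   = 44 * 220 / 840
   = 9680 / 840
   = 11.52 L/h


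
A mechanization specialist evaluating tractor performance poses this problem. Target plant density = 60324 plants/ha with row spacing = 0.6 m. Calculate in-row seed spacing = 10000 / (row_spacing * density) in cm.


spacing = 10000 / (row_sp * density)
        = 10000 / (0.6 * 60324)
        = 10000 / 36194.40
        = 0.27629 m = 27.63 cm


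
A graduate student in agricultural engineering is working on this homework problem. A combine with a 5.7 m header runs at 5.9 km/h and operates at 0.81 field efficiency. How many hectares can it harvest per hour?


C = w * v * eta_f / 10
  = 5.7 * 5.9 * 0.81 / 10
  = 27.24 / 10
  = 2.72 ha/h


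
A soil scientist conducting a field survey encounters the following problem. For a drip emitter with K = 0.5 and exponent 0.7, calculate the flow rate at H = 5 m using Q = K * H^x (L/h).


Q = K * H^x
  = 0.5 * 5^0.7
  = 0.5 * 3.0852
  = 1.54 L/h


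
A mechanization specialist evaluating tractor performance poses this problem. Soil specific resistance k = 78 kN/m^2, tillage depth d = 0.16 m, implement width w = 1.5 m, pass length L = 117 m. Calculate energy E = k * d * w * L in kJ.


E = k * d * w * L
  = 78 * 0.16 * 1.5 * 117
  = 2190.24 kJ


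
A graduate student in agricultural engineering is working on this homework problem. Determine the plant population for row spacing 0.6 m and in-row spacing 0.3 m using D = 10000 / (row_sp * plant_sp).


D = 10000 / (row_sp * plant_sp)
  = 10000 / (0.6 * 0.3)
  = 10000 / 0.1800
  = 55555.56 plants/ha


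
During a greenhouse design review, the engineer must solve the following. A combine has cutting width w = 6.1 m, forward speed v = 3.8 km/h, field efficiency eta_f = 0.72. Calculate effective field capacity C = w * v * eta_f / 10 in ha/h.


C = w * v * eta_f / 10
  = 6.1 * 3.8 * 0.72 / 10
  = 16.69 / 10
  = 1.67 ha/h


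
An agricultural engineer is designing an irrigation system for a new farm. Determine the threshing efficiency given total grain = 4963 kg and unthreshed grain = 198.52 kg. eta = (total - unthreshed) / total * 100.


eta = (total - unthreshed) / total * 100
    = (4963 - 198.52) / 4963 * 100
    = 4764.48 / 4963 * 100
    = 96%


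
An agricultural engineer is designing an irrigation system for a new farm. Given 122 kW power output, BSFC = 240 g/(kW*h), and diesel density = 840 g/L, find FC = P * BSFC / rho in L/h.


FC = P * BSFC / rho_fuel
   = 122 * 240 / 840
   = 29280 / 840
   = 34.86 L/h


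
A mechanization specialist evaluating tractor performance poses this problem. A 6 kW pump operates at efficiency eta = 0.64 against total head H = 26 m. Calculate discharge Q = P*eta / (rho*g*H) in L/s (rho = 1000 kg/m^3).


Q = (P * 1000 * eta) / (rho * g * H)
  = (6 * 1000 * 0.64) / (1000 * 9.81 * 26)
  = 3840 / 255060
  = 0.01506 m^3/s = 15.06 L/s


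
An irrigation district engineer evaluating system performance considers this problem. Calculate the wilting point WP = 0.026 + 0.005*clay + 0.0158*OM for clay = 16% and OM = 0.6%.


WP = 0.026 + 0.005*16 + 0.0158*0.6
   = 0.026 + 0.0800 + 0.0095
   = 0.1155


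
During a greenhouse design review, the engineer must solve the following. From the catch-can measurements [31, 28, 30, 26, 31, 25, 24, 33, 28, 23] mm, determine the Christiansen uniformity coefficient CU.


xbar = 279 / 10 = 27.900
sum|xi - xbar| = 27.200
CU = 100 * (1 - 27.200 / (10 * 27.900))
   = 100 * (1 - 0.0975)
   = 90.25%


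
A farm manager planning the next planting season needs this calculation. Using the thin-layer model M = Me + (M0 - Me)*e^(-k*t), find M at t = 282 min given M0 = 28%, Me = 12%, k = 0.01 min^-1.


M = Me + (M0 - Me) * e^(-k*t)
  = 12 + (28 - 12) * e^(-0.01*282)
  = 12 + 16 * e^(-2.820)
  = 12 + 16 * 0.05961
  = 12 + 0.9537
  = 12.95%


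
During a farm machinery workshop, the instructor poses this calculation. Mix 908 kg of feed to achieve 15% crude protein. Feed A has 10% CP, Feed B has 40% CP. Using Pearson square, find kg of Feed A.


parts_A = CP_b - target = 40 - 15 = 25
parts_B = target - CP_a = 15 - 10 = 5
total_parts = 25 + 5 = 30
Feed A = 908 * 25 / 30 = 756.67 kg
Feed B = 908 * 5 / 30 = 151.33 kg

756.67 kg


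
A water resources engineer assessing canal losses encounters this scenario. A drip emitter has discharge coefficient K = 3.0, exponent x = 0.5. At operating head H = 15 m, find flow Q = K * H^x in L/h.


Q = K * H^x
  = 3.0 * 15^0.5
  = 3.0 * 3.8730
  = 11.62 L/h


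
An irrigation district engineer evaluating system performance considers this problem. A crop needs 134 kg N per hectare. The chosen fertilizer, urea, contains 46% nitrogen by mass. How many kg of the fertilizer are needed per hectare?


Rate = N_required / (N_content / 100)
     = 134 / (46 / 100)
     = 134 / 0.46
     = 291.30 kg/ha


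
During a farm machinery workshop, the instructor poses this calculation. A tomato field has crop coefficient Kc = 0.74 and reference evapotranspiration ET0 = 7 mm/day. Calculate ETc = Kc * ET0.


ETc = Kc * ET0
    = 0.74 * 7
    = 5.18 mm/day


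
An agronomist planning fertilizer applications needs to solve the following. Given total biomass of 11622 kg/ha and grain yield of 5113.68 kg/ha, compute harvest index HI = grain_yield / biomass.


HI = grain_yield / biomass
   = 5113.68 / 11622
   = 0.44


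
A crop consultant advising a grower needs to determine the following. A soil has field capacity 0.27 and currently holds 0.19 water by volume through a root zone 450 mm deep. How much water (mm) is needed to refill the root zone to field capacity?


SMD = (FC - theta) * D
    = (0.27 - 0.19) * 450
    = 0.080 * 450
    = 36 mm


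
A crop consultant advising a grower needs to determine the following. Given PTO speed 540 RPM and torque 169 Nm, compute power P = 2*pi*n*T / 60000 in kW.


P = 2*pi*n*T / 60000
  = 2*pi * 540 * 169 / 60000
  = 573403.49 / 60000
  = 9.56 kW


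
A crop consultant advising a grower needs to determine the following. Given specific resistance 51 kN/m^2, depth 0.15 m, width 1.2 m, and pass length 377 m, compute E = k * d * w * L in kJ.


E = k * d * w * L
  = 51 * 0.15 * 1.2 * 377
  = 3460.86 kJ


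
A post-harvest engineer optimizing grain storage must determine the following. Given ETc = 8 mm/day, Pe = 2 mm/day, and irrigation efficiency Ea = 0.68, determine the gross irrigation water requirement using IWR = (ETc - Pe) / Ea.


IWR = (ETc - Pe) / Ea
    = (8 - 2) / 0.68
    = 6 / 0.68
    = 8.82 mm/day


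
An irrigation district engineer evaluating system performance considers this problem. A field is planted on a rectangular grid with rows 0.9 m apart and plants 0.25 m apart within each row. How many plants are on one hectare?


D = 10000 / (row_sp * plant_sp)
  = 10000 / (0.9 * 0.25)
  = 10000 / 0.2250
  = 44444.44 plants/ha


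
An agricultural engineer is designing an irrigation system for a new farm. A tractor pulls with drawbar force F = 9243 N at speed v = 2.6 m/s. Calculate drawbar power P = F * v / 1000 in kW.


P = F * v / 1000
  = 9243 * 2.6 / 1000
  = 24031.80 / 1000
  = 24.03 kW


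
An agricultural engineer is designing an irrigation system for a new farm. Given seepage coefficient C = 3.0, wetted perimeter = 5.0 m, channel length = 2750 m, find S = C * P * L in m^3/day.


S = C * P * L
  = 3.0 * 5.0 * 2750
  = 41250 m^3/day


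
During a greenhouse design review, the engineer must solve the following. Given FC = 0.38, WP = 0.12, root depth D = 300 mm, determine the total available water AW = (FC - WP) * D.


AW = (FC - WP) * D
   = (0.38 - 0.12) * 300
   = 0.26 * 300
   = 78 mm


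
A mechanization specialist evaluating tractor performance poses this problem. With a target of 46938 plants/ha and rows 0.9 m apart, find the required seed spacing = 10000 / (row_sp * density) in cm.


spacing = 10000 / (row_sp * density)
        = 10000 / (0.9 * 46938)
        = 10000 / 42244.20
        = 0.23672 m = 23.67 cm


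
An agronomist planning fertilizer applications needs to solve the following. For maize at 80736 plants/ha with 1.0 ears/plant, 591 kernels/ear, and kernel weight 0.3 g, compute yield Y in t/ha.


Y = density * ears * kernels * kw
  = 80736 * 1.0 * 591 * 0.3 g/ha
  = 14314492.80 g/ha
  = 14314.49 kg/ha = 14.31 t/ha


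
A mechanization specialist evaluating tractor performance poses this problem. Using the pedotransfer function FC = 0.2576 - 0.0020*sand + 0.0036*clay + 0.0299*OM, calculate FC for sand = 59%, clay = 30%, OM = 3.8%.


FC = 0.2576 - 0.0020*59 + 0.0036*30 + 0.0299*3.8
   = 0.2576 - 0.1180 + 0.1080 + 0.1136
   = 0.3612


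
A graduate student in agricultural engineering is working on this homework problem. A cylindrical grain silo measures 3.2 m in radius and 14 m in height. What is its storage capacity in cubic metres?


V = pi * r^2 * h
  = pi * 3.2^2 * 14
  = pi * 10.24 * 14
  = 450.38 m^3


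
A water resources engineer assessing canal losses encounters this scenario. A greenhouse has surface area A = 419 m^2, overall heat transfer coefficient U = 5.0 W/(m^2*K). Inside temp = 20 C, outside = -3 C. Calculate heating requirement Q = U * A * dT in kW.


dT = 20 - (-3) = 23 K
Q = U * A * dT
  = 5.0 * 419 * 23
  = 48185 W = 48.19 kW


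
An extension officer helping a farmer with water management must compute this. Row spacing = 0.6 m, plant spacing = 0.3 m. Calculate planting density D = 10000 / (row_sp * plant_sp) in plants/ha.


D = 10000 / (row_sp * plant_sp)
  = 10000 / (0.6 * 0.3)
  = 10000 / 0.1800
  = 55555.56 plants/ha


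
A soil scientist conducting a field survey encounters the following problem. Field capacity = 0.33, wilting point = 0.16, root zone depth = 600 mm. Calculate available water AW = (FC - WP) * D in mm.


AW = (FC - WP) * D
   = (0.33 - 0.16) * 600
   = 0.17 * 600
   = 102 mm


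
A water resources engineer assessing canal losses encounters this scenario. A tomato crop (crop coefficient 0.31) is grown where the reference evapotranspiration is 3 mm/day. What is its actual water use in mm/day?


ETc = Kc * ET0
    = 0.31 * 3
    = 0.93 mm/day


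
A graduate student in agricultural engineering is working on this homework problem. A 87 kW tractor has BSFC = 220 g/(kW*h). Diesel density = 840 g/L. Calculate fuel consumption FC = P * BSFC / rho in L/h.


FC = P * BSFC / rho_fuel
   = 87 * 220 / 840
   = 19140 / 840
   = 22.79 L/h


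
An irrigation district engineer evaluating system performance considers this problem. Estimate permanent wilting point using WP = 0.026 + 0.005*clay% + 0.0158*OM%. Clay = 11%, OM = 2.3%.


WP = 0.026 + 0.005*11 + 0.0158*2.3
   = 0.026 + 0.0550 + 0.0363
   = 0.1173


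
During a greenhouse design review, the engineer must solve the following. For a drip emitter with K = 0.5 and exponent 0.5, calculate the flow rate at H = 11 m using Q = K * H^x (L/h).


Q = K * H^x
  = 0.5 * 11^0.5
  = 0.5 * 3.3166
  = 1.66 L/h


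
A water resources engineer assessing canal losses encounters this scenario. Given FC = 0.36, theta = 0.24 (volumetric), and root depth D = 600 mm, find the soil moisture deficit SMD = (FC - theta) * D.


SMD = (FC - theta) * D
    = (0.36 - 0.24) * 600
    = 0.120 * 600
    = 72 mm


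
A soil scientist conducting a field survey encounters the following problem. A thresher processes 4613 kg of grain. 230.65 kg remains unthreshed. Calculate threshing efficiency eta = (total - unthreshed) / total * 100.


eta = (total - unthreshed) / total * 100
    = (4613 - 230.65) / 4613 * 100
    = 4382.35 / 4613 * 100
    = 95%


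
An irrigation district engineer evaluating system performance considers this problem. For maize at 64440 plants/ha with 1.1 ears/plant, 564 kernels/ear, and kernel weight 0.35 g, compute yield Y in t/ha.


Y = density * ears * kernels * kw
  = 64440 * 1.1 * 564 * 0.35 g/ha
  = 13992501.60 g/ha
  = 13992.50 kg/ha = 13.99 t/ha


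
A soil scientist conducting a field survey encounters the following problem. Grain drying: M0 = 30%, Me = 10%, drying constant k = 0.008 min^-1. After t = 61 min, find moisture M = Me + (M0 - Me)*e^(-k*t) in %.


M = Me + (M0 - Me) * e^(-k*t)
  = 10 + (30 - 10) * e^(-0.008*61)
  = 10 + 20 * e^(-0.488)
  = 10 + 20 * 0.61385
  = 10 + 12.2771
  = 22.28%


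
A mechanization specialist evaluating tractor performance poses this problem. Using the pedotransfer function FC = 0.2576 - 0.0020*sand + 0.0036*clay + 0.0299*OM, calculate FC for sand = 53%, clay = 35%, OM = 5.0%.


FC = 0.2576 - 0.0020*53 + 0.0036*35 + 0.0299*5.0
   = 0.2576 - 0.1060 + 0.1260 + 0.1495
   = 0.4271


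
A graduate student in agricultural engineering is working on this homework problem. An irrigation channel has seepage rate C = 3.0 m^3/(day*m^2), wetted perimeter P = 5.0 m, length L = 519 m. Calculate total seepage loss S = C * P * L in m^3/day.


S = C * P * L
  = 3.0 * 5.0 * 519
  = 7785 m^3/day


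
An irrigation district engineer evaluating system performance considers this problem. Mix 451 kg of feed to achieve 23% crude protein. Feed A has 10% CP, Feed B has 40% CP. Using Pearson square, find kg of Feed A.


parts_A = CP_b - target = 40 - 23 = 17
parts_B = target - CP_a = 23 - 10 = 13
total_parts = 17 + 13 = 30
Feed A = 451 * 17 / 30 = 255.57 kg
Feed B = 451 * 13 / 30 = 195.43 kg

255.57 kg


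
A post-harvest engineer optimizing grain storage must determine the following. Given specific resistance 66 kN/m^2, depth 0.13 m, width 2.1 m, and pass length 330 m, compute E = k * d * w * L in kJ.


E = k * d * w * L
  = 66 * 0.13 * 2.1 * 330
  = 5945.94 kJ


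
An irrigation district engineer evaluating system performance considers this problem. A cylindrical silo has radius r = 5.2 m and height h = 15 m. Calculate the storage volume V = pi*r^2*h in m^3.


V = pi * r^2 * h
  = pi * 5.2^2 * 15
  = pi * 27.04 * 15
  = 1274.23 m^3


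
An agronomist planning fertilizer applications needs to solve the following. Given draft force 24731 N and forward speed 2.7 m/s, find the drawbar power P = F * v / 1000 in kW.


P = F * v / 1000
  = 24731 * 2.7 / 1000
  = 66773.70 / 1000
  = 66.77 kW


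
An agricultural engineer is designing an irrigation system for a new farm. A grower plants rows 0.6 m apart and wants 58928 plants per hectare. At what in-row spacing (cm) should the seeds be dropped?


spacing = 10000 / (row_sp * density)
        = 10000 / (0.6 * 58928)
        = 10000 / 35356.80
        = 0.28283 m = 28.28 cm


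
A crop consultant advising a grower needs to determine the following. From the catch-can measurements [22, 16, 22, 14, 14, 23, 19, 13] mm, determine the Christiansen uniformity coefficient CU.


xbar = 143 / 8 = 17.875
sum|xi - xbar| = 29
CU = 100 * (1 - 29 / (8 * 17.875))
   = 100 * (1 - 0.2028)
   = 79.72%


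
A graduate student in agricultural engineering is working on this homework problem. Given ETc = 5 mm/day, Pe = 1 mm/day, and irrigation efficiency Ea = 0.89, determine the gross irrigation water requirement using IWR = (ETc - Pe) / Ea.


IWR = (ETc - Pe) / Ea
    = (5 - 1) / 0.89
    = 4 / 0.89
    = 4.49 mm/day


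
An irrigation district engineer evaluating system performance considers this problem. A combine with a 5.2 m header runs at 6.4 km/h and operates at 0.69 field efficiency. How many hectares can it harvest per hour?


C = w * v * eta_f / 10
  = 5.2 * 6.4 * 0.69 / 10
  = 22.96 / 10
  = 2.30 ha/h


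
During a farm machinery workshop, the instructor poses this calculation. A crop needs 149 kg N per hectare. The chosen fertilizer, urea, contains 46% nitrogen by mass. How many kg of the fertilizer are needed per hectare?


Rate = N_required / (N_content / 100)
     = 149 / (46 / 100)
     = 149 / 0.46
     = 323.91 kg/ha


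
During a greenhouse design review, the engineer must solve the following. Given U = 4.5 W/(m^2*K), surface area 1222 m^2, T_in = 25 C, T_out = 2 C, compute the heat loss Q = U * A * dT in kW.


dT = 25 - (2) = 23 K
Q = U * A * dT
  = 4.5 * 1222 * 23
  = 126477 W = 126.48 kW


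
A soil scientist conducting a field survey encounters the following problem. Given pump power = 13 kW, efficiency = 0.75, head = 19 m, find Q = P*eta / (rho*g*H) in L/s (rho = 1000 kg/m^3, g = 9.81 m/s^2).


Q = (P * 1000 * eta) / (rho * g * H)
  = (13 * 1000 * 0.75) / (1000 * 9.81 * 19)
  = 9750 / 186390
  = 0.05231 m^3/s = 52.31 L/s


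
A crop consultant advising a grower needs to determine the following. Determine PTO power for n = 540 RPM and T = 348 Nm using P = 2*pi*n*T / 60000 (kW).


P = 2*pi*n*T / 60000
  = 2*pi * 540 * 348 / 60000
  = 1180736.18 / 60000
  = 19.68 kW


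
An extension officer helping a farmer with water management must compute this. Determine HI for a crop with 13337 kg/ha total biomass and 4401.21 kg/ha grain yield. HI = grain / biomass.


HI = grain_yield / biomass
   = 4401.21 / 13337
   = 0.33


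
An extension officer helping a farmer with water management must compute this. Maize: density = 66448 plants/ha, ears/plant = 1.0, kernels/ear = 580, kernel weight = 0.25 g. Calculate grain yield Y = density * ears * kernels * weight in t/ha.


Y = density * ears * kernels * kw
  = 66448 * 1.0 * 580 * 0.25 g/ha
  = 9634960 g/ha
  = 9634.96 kg/ha = 9.63 t/ha


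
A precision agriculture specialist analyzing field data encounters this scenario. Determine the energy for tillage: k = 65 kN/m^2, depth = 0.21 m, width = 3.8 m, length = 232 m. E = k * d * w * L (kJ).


E = k * d * w * L
  = 65 * 0.21 * 3.8 * 232
  = 12033.84 kJ


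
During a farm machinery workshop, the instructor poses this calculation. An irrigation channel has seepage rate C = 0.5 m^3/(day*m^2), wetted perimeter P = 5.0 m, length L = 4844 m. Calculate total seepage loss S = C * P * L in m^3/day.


S = C * P * L
  = 0.5 * 5.0 * 4844
  = 12110 m^3/day


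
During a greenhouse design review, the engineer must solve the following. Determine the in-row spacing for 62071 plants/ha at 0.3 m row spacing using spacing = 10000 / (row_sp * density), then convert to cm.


spacing = 10000 / (row_sp * density)
        = 10000 / (0.3 * 62071)
        = 10000 / 18621.30
        = 0.53702 m = 53.70 cm


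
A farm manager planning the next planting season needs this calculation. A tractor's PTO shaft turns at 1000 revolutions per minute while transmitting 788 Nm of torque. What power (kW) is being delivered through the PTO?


P = 2*pi*n*T / 60000
  = 2*pi * 1000 * 788 / 60000
  = 4951150.02 / 60000
  = 82.52 kW


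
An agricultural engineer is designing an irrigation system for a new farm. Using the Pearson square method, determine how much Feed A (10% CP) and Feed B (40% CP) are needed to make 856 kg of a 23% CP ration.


parts_A = CP_b - target = 40 - 23 = 17
parts_B = target - CP_a = 23 - 10 = 13
total_parts = 17 + 13 = 30
Feed A = 856 * 17 / 30 = 485.07 kg
Feed B = 856 * 13 / 30 = 370.93 kg

485.07 kg


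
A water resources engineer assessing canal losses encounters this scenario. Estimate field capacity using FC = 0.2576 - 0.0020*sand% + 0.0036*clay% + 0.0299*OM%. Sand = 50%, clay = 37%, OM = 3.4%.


FC = 0.2576 - 0.0020*50 + 0.0036*37 + 0.0299*3.4
   = 0.2576 - 0.1000 + 0.1332 + 0.1017
   = 0.3925


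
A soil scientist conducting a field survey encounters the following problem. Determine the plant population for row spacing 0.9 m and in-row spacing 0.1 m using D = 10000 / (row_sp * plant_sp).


D = 10000 / (row_sp * plant_sp)
  = 10000 / (0.9 * 0.1)
  = 10000 / 0.0900
  = 111111.11 plants/ha


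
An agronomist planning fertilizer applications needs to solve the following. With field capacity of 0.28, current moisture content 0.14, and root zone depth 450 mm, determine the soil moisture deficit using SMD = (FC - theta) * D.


SMD = (FC - theta) * D
    = (0.28 - 0.14) * 450
    = 0.140 * 450
    = 63 mm


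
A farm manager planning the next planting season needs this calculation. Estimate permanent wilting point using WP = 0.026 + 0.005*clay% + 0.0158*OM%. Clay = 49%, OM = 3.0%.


WP = 0.026 + 0.005*49 + 0.0158*3.0
   = 0.026 + 0.2450 + 0.0474
   = 0.3184


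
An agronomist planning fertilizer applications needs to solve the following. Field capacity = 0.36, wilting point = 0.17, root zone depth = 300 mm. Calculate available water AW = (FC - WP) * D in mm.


AW = (FC - WP) * D
   = (0.36 - 0.17) * 300
   = 0.19 * 300
   = 57 mm


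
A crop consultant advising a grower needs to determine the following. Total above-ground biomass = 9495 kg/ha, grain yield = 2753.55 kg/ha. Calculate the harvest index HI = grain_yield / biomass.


HI = grain_yield / biomass
   = 2753.55 / 9495
   = 0.29


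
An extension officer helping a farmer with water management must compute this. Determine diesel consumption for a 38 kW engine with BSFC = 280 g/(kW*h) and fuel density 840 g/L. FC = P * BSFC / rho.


FC = P * BSFC / rho_fuel
   = 38 * 280 / 840
   = 10640 / 840
   = 12.67 L/h


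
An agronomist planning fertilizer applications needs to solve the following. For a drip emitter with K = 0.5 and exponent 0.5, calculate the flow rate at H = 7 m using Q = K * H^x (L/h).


Q = K * H^x
  = 0.5 * 7^0.5
  = 0.5 * 2.6458
  = 1.32 L/h


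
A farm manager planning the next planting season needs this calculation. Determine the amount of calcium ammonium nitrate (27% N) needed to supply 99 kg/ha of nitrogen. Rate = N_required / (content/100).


Rate = N_required / (N_content / 100)
     = 99 / (27 / 100)
     = 99 / 0.27
     = 366.67 kg/ha


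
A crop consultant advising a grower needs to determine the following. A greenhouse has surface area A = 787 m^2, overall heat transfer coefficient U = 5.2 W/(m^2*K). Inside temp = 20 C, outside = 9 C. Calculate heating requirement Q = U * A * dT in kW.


dT = 20 - (9) = 11 K
Q = U * A * dT
  = 5.2 * 787 * 11
  = 45016.40 W = 45.02 kW


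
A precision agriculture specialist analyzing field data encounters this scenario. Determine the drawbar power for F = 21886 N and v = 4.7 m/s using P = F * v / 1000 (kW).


P = F * v / 1000
  = 21886 * 4.7 / 1000
  = 102864.20 / 1000
  = 102.86 kW


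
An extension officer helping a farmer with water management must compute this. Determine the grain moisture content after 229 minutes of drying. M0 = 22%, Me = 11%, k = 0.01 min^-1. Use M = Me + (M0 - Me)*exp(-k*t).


M = Me + (M0 - Me) * e^(-k*t)
  = 11 + (22 - 11) * e^(-0.01*229)
  = 11 + 11 * e^(-2.290)
  = 11 + 11 * 0.10127
  = 11 + 1.1139
  = 12.11%


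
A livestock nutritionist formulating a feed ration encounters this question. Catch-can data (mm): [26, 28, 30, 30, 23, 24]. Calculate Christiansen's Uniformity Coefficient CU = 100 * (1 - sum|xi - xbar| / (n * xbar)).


xbar = 161 / 6 = 26.833
sum|xi - xbar| = 15
CU = 100 * (1 - 15 / (6 * 26.833))
   = 100 * (1 - 0.0932)
   = 90.68%


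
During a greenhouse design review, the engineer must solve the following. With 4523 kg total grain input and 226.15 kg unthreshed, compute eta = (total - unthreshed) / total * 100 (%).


eta = (total - unthreshed) / total * 100
    = (4523 - 226.15) / 4523 * 100
    = 4296.85 / 4523 * 100
    = 95%


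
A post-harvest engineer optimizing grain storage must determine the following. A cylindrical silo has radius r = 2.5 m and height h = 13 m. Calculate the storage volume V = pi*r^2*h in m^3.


V = pi * r^2 * h
  = pi * 2.5^2 * 13
  = pi * 6.25 * 13
  = 255.25 m^3


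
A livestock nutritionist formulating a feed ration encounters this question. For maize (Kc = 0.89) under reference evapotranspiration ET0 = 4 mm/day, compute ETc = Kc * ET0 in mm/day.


ETc = Kc * ET0
    = 0.89 * 4
    = 3.56 mm/day


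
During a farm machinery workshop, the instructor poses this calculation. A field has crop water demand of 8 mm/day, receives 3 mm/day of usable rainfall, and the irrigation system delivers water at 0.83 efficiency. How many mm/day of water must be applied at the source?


IWR = (ETc - Pe) / Ea
    = (8 - 3) / 0.83
    = 5 / 0.83
    = 6.02 mm/day


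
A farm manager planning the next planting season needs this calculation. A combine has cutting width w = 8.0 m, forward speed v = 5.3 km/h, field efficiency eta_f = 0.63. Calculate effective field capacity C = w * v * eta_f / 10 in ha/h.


C = w * v * eta_f / 10
  = 8.0 * 5.3 * 0.63 / 10
  = 26.71 / 10
  = 2.67 ha/h


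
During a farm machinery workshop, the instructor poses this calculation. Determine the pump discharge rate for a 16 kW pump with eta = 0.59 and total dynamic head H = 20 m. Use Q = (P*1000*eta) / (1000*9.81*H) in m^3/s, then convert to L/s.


Q = (P * 1000 * eta) / (rho * g * H)
  = (16 * 1000 * 0.59) / (1000 * 9.81 * 20)
  = 9440 / 196200
  = 0.04811 m^3/s = 48.11 L/s


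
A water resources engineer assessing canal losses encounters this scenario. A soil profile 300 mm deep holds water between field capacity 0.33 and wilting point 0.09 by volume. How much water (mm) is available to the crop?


AW = (FC - WP) * D
   = (0.33 - 0.09) * 300
   = 0.24 * 300
   = 72 mm


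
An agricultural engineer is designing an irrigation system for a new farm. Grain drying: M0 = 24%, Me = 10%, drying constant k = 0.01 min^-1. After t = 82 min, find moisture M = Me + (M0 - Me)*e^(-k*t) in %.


M = Me + (M0 - Me) * e^(-k*t)
  = 10 + (24 - 10) * e^(-0.01*82)
  = 10 + 14 * e^(-0.820)
  = 10 + 14 * 0.44043
  = 10 + 6.1660
  = 16.17%


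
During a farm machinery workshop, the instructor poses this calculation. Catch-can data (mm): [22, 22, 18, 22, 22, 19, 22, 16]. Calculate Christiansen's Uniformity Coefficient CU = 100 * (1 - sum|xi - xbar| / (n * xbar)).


xbar = 163 / 8 = 20.375
sum|xi - xbar| = 16.250
CU = 100 * (1 - 16.250 / (8 * 20.375))
   = 100 * (1 - 0.0997)
   = 90.03%


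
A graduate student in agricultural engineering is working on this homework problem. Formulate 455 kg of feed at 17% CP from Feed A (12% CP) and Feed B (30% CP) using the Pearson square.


parts_A = CP_b - target = 30 - 17 = 13
parts_B = target - CP_a = 17 - 12 = 5
total_parts = 13 + 5 = 18
Feed A = 455 * 13 / 18 = 328.61 kg
Feed B = 455 * 5 / 18 = 126.39 kg

328.61 kg


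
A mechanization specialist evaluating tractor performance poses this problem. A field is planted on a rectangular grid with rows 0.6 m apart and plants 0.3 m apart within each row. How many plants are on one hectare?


D = 10000 / (row_sp * plant_sp)
  = 10000 / (0.6 * 0.3)
  = 10000 / 0.1800
  = 55555.56 plants/ha


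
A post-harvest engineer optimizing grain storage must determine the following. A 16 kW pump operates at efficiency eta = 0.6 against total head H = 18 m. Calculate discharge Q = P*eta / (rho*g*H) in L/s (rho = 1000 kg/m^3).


Q = (P * 1000 * eta) / (rho * g * H)
  = (16 * 1000 * 0.6) / (1000 * 9.81 * 18)
  = 9600 / 176580
  = 0.05437 m^3/s = 54.37 L/s


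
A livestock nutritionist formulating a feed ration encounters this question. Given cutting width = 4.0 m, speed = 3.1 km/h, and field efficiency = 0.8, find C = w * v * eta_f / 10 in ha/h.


C = w * v * eta_f / 10
  = 4.0 * 3.1 * 0.8 / 10
  = 9.92 / 10
  = 0.99 ha/h


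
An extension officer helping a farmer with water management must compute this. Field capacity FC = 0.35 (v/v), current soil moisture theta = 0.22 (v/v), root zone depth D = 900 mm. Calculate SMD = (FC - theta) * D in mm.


SMD = (FC - theta) * D
    = (0.35 - 0.22) * 900
    = 0.130 * 900
    = 117 mm


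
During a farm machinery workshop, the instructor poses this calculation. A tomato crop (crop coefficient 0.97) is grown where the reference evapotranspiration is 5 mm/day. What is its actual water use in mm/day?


ETc = Kc * ET0
    = 0.97 * 5
    = 4.85 mm/day


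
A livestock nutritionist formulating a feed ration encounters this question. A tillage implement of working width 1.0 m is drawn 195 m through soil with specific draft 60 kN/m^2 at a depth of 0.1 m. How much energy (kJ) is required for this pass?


E = k * d * w * L
  = 60 * 0.1 * 1.0 * 195
  = 1170 kJ


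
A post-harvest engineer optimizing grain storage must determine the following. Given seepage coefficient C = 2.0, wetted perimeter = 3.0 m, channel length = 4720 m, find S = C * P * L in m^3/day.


S = C * P * L
  = 2.0 * 3.0 * 4720
  = 28320 m^3/day


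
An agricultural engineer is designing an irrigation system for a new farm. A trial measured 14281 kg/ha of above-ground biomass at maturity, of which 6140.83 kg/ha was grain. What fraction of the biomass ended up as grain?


HI = grain_yield / biomass
   = 6140.83 / 14281
   = 0.43


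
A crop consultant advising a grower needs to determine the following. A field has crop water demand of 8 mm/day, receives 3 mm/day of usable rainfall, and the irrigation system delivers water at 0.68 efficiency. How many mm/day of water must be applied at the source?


IWR = (ETc - Pe) / Ea
    = (8 - 3) / 0.68
    = 5 / 0.68
    = 7.35 mm/day


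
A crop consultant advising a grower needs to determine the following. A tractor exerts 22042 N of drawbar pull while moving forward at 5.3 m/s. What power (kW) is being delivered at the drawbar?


P = F * v / 1000
  = 22042 * 5.3 / 1000
  = 116822.60 / 1000
  = 116.82 kW


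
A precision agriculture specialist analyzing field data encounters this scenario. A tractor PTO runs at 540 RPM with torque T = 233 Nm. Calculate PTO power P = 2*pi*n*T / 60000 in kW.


P = 2*pi*n*T / 60000
  = 2*pi * 540 * 233 / 60000
  = 790550.38 / 60000
  = 13.18 kW


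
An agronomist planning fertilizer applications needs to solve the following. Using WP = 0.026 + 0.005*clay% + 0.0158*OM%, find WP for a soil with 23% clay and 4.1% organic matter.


WP = 0.026 + 0.005*23 + 0.0158*4.1
   = 0.026 + 0.1150 + 0.0648
   = 0.2058


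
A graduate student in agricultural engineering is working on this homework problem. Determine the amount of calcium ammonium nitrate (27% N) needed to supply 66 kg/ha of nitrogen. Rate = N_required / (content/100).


Rate = N_required / (N_content / 100)
     = 66 / (27 / 100)
     = 66 / 0.27
     = 244.44 kg/ha


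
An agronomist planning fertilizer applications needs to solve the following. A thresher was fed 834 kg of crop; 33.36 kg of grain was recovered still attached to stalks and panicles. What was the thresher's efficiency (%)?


eta = (total - unthreshed) / total * 100
    = (834 - 33.36) / 834 * 100
    = 800.64 / 834 * 100
    = 96%


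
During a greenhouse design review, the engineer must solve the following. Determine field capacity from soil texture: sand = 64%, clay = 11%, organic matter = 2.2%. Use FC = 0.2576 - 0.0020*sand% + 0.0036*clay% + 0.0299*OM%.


FC = 0.2576 - 0.0020*64 + 0.0036*11 + 0.0299*2.2
   = 0.2576 - 0.1280 + 0.0396 + 0.0658
   = 0.2350


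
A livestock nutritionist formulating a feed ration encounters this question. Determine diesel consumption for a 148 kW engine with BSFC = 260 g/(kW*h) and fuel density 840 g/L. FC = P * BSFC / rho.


FC = P * BSFC / rho_fuel
   = 148 * 260 / 840
   = 38480 / 840
   = 45.81 L/h


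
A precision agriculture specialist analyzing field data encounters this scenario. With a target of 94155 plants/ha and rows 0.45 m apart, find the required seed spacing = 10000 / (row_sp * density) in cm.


spacing = 10000 / (row_sp * density)
        = 10000 / (0.45 * 94155)
        = 10000 / 42369.75
        = 0.23602 m = 23.60 cm


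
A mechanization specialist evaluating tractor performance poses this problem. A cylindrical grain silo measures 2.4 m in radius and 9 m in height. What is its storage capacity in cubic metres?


V = pi * r^2 * h
  = pi * 2.4^2 * 9
  = pi * 5.76 * 9
  = 162.86 m^3


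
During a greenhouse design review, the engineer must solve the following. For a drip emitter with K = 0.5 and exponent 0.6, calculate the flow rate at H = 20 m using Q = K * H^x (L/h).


Q = K * H^x
  = 0.5 * 20^0.6
  = 0.5 * 6.0342
  = 3.02 L/h


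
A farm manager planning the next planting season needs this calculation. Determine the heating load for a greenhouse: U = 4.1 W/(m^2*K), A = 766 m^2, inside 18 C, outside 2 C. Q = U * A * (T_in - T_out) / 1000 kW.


dT = 18 - (2) = 16 K
Q = U * A * dT
  = 4.1 * 766 * 16
  = 50249.60 W = 50.25 kW


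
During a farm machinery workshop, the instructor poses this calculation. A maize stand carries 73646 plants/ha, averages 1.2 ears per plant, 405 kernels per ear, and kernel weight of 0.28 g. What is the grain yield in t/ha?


Y = density * ears * kernels * kw
  = 73646 * 1.2 * 405 * 0.28 g/ha
  = 10021747.68 g/ha
  = 10021.75 kg/ha = 10.02 t/ha


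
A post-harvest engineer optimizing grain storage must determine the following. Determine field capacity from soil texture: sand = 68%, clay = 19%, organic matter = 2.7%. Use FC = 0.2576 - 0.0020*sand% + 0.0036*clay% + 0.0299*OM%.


FC = 0.2576 - 0.0020*68 + 0.0036*19 + 0.0299*2.7
   = 0.2576 - 0.1360 + 0.0684 + 0.0807
   = 0.2707


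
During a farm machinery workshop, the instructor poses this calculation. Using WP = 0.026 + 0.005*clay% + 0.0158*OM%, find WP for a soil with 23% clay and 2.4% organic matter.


WP = 0.026 + 0.005*23 + 0.0158*2.4
   = 0.026 + 0.1150 + 0.0379
   = 0.1789


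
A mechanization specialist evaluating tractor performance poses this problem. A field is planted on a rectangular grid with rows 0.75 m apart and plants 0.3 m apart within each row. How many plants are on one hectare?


D = 10000 / (row_sp * plant_sp)
  = 10000 / (0.75 * 0.3)
  = 10000 / 0.2250
  = 44444.44 plants/ha


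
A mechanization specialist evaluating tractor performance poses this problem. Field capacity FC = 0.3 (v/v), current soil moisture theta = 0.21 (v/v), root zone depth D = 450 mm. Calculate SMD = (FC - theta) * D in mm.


SMD = (FC - theta) * D
    = (0.3 - 0.21) * 450
    = 0.090 * 450
    = 40.50 mm


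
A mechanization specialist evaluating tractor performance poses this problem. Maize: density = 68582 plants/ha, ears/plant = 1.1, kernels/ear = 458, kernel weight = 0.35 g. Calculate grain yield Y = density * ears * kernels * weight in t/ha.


Y = density * ears * kernels * kw
  = 68582 * 1.1 * 458 * 0.35 g/ha
  = 12093064.06 g/ha
  = 12093.06 kg/ha = 12.09 t/ha


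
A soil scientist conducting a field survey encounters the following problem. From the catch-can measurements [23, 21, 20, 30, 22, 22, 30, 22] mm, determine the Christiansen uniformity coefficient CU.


xbar = 190 / 8 = 23.750
sum|xi - xbar| = 25
CU = 100 * (1 - 25 / (8 * 23.750))
   = 100 * (1 - 0.1316)
   = 86.84%


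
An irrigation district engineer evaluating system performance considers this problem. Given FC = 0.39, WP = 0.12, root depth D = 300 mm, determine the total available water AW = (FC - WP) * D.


AW = (FC - WP) * D
   = (0.39 - 0.12) * 300
   = 0.27 * 300
   = 81 mm


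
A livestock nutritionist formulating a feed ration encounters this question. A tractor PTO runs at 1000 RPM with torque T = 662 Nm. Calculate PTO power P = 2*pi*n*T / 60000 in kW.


P = 2*pi*n*T / 60000
  = 2*pi * 1000 * 662 / 60000
  = 4159468.67 / 60000
  = 69.32 kW


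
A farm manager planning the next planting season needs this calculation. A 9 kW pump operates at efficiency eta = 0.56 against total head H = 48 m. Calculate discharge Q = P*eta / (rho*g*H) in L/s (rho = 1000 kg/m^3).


Q = (P * 1000 * eta) / (rho * g * H)
  = (9 * 1000 * 0.56) / (1000 * 9.81 * 48)
  = 5040 / 470880
  = 0.01070 m^3/s = 10.70 L/s


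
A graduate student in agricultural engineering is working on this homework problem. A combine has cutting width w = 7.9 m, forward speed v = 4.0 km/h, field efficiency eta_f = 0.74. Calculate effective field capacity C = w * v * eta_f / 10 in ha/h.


C = w * v * eta_f / 10
  = 7.9 * 4.0 * 0.74 / 10
  = 23.38 / 10
  = 2.34 ha/h


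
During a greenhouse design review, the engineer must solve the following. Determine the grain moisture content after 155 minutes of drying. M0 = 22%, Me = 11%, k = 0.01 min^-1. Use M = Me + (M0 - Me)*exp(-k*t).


M = Me + (M0 - Me) * e^(-k*t)
  = 11 + (22 - 11) * e^(-0.01*155)
  = 11 + 11 * e^(-1.550)
  = 11 + 11 * 0.21225
  = 11 + 2.3347
  = 13.33%


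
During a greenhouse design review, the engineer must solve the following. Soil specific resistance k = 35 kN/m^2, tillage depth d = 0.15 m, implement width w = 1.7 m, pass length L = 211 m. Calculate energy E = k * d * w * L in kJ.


E = k * d * w * L
  = 35 * 0.15 * 1.7 * 211
  = 1883.18 kJ


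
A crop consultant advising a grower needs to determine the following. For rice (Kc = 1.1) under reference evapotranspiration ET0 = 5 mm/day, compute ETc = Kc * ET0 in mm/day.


ETc = Kc * ET0
    = 1.1 * 5
    = 5.50 mm/day


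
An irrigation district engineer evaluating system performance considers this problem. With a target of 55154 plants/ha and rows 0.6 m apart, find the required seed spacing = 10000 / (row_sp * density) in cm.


spacing = 10000 / (row_sp * density)
        = 10000 / (0.6 * 55154)
        = 10000 / 33092.40
        = 0.30218 m = 30.22 cm


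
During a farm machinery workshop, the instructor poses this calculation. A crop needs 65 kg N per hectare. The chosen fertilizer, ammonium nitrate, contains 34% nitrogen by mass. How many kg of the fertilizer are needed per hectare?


Rate = N_required / (N_content / 100)
     = 65 / (34 / 100)
     = 65 / 0.34
     = 191.18 kg/ha


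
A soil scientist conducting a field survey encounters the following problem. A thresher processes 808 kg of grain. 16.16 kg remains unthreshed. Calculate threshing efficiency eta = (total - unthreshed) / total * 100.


eta = (total - unthreshed) / total * 100
    = (808 - 16.16) / 808 * 100
    = 791.84 / 808 * 100
    = 98%


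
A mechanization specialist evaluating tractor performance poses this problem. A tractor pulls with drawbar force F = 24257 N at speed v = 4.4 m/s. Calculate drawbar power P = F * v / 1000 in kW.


P = F * v / 1000
  = 24257 * 4.4 / 1000
  = 106730.80 / 1000
  = 106.73 kW


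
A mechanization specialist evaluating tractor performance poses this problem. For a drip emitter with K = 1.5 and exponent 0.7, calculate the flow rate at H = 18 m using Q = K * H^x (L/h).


Q = K * H^x
  = 1.5 * 18^0.7
  = 1.5 * 7.5629
  = 11.34 L/h


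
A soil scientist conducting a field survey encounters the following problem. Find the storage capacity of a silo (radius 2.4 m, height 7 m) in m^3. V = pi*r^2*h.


V = pi * r^2 * h
  = pi * 2.4^2 * 7
  = pi * 5.76 * 7
  = 126.67 m^3


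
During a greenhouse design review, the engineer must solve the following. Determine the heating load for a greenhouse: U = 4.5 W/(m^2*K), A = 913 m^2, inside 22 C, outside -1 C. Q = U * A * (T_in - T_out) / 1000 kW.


dT = 22 - (-1) = 23 K
Q = U * A * dT
  = 4.5 * 913 * 23
  = 94495.50 W = 94.50 kW


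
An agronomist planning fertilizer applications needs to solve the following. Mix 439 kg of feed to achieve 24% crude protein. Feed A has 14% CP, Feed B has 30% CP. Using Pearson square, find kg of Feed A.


parts_A = CP_b - target = 30 - 24 = 6
parts_B = target - CP_a = 24 - 14 = 10
total_parts = 6 + 10 = 16
Feed A = 439 * 6 / 16 = 164.63 kg
Feed B = 439 * 10 / 16 = 274.38 kg

164.63 kg
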